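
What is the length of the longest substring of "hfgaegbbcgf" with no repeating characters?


Input: "hfgaegbbcgf"
Sliding window (track last position of each char):
  Position 0 ('h'): window [0,0] length 1 -- new best
  Position 1 ('f'): window [0,1] length 2 -- new best
  Position 2 ('g'): window [0,2] length 3 -- new best
  Position 3 ('a'): window [0,3] length 4 -- new best
  Position 4 ('e'): window [0,4] length 5 -- new best
  Position 5 ('g'): repeat (last at 2), move window start to 3
  Position 5 ('g'): window [3,5] length 3
  Position 6 ('b'): window [3,6] length 4
  Position 7 ('b'): repeat (last at 6), move window start to 7
  Position 7 ('b'): window [7,7] length 1
  Position 8 ('c'): window [7,8] length 2
  Position 9 ('g'): window [7,9] length 3
  Position 10 ('f'): window [7,10] length 4
Longest substring with no repeats: "hfgae" with length 5

5


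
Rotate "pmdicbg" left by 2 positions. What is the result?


Input: "pmdicbg", rotate left by 2
First 2 characters: "pm"
Remaining characters: "dicbg"
Concatenate remaining + first: "dicbg" + "pm" = "dicbgpm"

dicbgpm


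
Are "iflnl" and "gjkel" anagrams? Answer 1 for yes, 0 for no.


Strings: "iflnl", "gjkel"
Sorted first:  filln
Sorted second: egjkl
Differ at position 0: 'f' vs 'e' => not anagrams

0


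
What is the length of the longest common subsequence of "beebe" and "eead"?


LCS of "beebe" and "eead"
DP table:
           e    e    a    d
      0    0    0    0    0
  b   0    0    0    0    0
  e   0    1    1    1    1
  e   0    1    2    2    2
  b   0    1    2    2    2
  e   0    1    2    2    2
LCS length = dp[5][4] = 2

2


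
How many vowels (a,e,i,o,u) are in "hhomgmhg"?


Input: hhomgmhg
Checking each character:
  'h' at position 0: consonant
  'h' at position 1: consonant
  'o' at position 2: vowel (running total: 1)
  'm' at position 3: consonant
  'g' at position 4: consonant
  'm' at position 5: consonant
  'h' at position 6: consonant
  'g' at position 7: consonant
Total vowels: 1

1


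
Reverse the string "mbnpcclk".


Input: mbnpcclk
Reading characters right to left:
  Position 7: 'k'
  Position 6: 'l'
  Position 5: 'c'
  Position 4: 'c'
  Position 3: 'p'
  Position 2: 'n'
  Position 1: 'b'
  Position 0: 'm'
Reversed: klccpnbm

klccpnbm


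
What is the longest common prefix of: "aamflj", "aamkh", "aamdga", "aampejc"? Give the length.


Words: aamflj, aamkh, aamdga, aampejc
  Position 0: all 'a' => match
  Position 1: all 'a' => match
  Position 2: all 'm' => match
  Position 3: ('f', 'k', 'd', 'p') => mismatch, stop
LCP = "aam" (length 3)

3


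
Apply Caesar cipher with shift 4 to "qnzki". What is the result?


Caesar cipher: shift "qnzki" by 4
  'q' (pos 16) + 4 = pos 20 = 'u'
  'n' (pos 13) + 4 = pos 17 = 'r'
  'z' (pos 25) + 4 = pos 3 = 'd'
  'k' (pos 10) + 4 = pos 14 = 'o'
  'i' (pos 8) + 4 = pos 12 = 'm'
Result: urdom

urdom


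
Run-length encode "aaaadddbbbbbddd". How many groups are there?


Input: aaaadddbbbbbddd
Scanning for consecutive runs:
  Group 1: 'a' x 4 (positions 0-3)
  Group 2: 'd' x 3 (positions 4-6)
  Group 3: 'b' x 5 (positions 7-11)
  Group 4: 'd' x 3 (positions 12-14)
Total groups: 4

4


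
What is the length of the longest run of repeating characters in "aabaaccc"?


Input: "aabaaccc"
Scanning for longest run:
  Position 1 ('a'): continues run of 'a', length=2
  Position 2 ('b'): new char, reset run to 1
  Position 3 ('a'): new char, reset run to 1
  Position 4 ('a'): continues run of 'a', length=2
  Position 5 ('c'): new char, reset run to 1
  Position 6 ('c'): continues run of 'c', length=2
  Position 7 ('c'): continues run of 'c', length=3
Longest run: 'c' with length 3

3


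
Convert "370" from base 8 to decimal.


Input: "370" in base 8
Positional expansion:
  Digit '3' (value 3) x 8^2 = 192
  Digit '7' (value 7) x 8^1 = 56
  Digit '0' (value 0) x 8^0 = 0
Sum = 248

248


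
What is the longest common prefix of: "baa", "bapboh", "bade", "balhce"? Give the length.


Words: baa, bapboh, bade, balhce
  Position 0: all 'b' => match
  Position 1: all 'a' => match
  Position 2: ('a', 'p', 'd', 'l') => mismatch, stop
LCP = "ba" (length 2)

2


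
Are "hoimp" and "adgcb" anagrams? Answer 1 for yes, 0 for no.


Strings: "hoimp", "adgcb"
Sorted first:  himop
Sorted second: abcdg
Differ at position 0: 'h' vs 'a' => not anagrams

0


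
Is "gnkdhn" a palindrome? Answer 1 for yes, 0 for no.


Input: gnkdhn
Reversed: nhdkng
  Compare pos 0 ('g') with pos 5 ('n'): MISMATCH
  Compare pos 1 ('n') with pos 4 ('h'): MISMATCH
  Compare pos 2 ('k') with pos 3 ('d'): MISMATCH
Result: not a palindrome

0


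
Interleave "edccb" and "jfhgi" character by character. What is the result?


Interleaving "edccb" and "jfhgi":
  Position 0: 'e' from first, 'j' from second => "ej"
  Position 1: 'd' from first, 'f' from second => "df"
  Position 2: 'c' from first, 'h' from second => "ch"
  Position 3: 'c' from first, 'g' from second => "cg"
  Position 4: 'b' from first, 'i' from second => "bi"
Result: ejdfchcgbi

ejdfchcgbi


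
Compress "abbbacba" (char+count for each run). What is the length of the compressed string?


Input: abbbacba
Runs:
  'a' x 1 => "a1"
  'b' x 3 => "b3"
  'a' x 1 => "a1"
  'c' x 1 => "c1"
  'b' x 1 => "b1"
  'a' x 1 => "a1"
Compressed: "a1b3a1c1b1a1"
Compressed length: 12

12


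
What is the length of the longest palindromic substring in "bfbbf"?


Input: "bfbbf"
Checking substrings for palindromes:
  [1:5] "fbbf" (len 4) => palindrome
  [0:3] "bfb" (len 3) => palindrome
  [2:4] "bb" (len 2) => palindrome
Longest palindromic substring: "fbbf" with length 4

4


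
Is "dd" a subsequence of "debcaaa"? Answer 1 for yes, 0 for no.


Check if "dd" is a subsequence of "debcaaa"
Greedy scan:
  Position 0 ('d'): matches sub[0] = 'd'
  Position 1 ('e'): no match needed
  Position 2 ('b'): no match needed
  Position 3 ('c'): no match needed
  Position 4 ('a'): no match needed
  Position 5 ('a'): no match needed
  Position 6 ('a'): no match needed
Only matched 1/2 characters => not a subsequence

0


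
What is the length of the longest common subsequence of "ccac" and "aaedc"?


LCS of "ccac" and "aaedc"
DP table:
           a    a    e    d    c
      0    0    0    0    0    0
  c   0    0    0    0    0    1
  c   0    0    0    0    0    1
  a   0    1    1    1    1    1
  c   0    1    1    1    1    2
LCS length = dp[4][5] = 2

2


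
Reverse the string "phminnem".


Input: phminnem
Reading characters right to left:
  Position 7: 'm'
  Position 6: 'e'
  Position 5: 'n'
  Position 4: 'n'
  Position 3: 'i'
  Position 2: 'm'
  Position 1: 'h'
  Position 0: 'p'
Reversed: mennimhp

mennimhp


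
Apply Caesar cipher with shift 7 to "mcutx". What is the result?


Caesar cipher: shift "mcutx" by 7
  'm' (pos 12) + 7 = pos 19 = 't'
  'c' (pos 2) + 7 = pos 9 = 'j'
  'u' (pos 20) + 7 = pos 1 = 'b'
  't' (pos 19) + 7 = pos 0 = 'a'
  'x' (pos 23) + 7 = pos 4 = 'e'
Result: tjbae

tjbae


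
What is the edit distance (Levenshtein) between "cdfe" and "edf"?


Computing edit distance: "cdfe" -> "edf"
DP table:
           e    d    f
      0    1    2    3
  c   1    1    2    3
  d   2    2    1    2
  f   3    3    2    1
  e   4    3    3    2
Edit distance = dp[4][3] = 2

2


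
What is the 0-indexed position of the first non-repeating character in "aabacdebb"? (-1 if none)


Input: aabacdebb
Character frequencies:
  'a': 3
  'b': 3
  'c': 1
  'd': 1
  'e': 1
Scanning left to right for freq == 1:
  Position 0 ('a'): freq=3, skip
  Position 1 ('a'): freq=3, skip
  Position 2 ('b'): freq=3, skip
  Position 3 ('a'): freq=3, skip
  Position 4 ('c'): unique! => answer = 4

4


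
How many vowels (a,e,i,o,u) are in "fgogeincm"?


Input: fgogeincm
Checking each character:
  'f' at position 0: consonant
  'g' at position 1: consonant
  'o' at position 2: vowel (running total: 1)
  'g' at position 3: consonant
  'e' at position 4: vowel (running total: 2)
  'i' at position 5: vowel (running total: 3)
  'n' at position 6: consonant
  'c' at position 7: consonant
  'm' at position 8: consonant
Total vowels: 3

3


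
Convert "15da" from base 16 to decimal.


Input: "15da" in base 16
Positional expansion:
  Digit '1' (value 1) x 16^3 = 4096
  Digit '5' (value 5) x 16^2 = 1280
  Digit 'd' (value 13) x 16^1 = 208
  Digit 'a' (value 10) x 16^0 = 10
Sum = 5594

5594


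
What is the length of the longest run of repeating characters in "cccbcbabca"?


Input: "cccbcbabca"
Scanning for longest run:
  Position 1 ('c'): continues run of 'c', length=2
  Position 2 ('c'): continues run of 'c', length=3
  Position 3 ('b'): new char, reset run to 1
  Position 4 ('c'): new char, reset run to 1
  Position 5 ('b'): new char, reset run to 1
  Position 6 ('a'): new char, reset run to 1
  Position 7 ('b'): new char, reset run to 1
  Position 8 ('c'): new char, reset run to 1
  Position 9 ('a'): new char, reset run to 1
Longest run: 'c' with length 3

3


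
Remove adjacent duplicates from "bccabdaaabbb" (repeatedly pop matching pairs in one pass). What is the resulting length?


Input: bccabdaaabbb
Stack-based adjacent duplicate removal:
  Read 'b': push. Stack: b
  Read 'c': push. Stack: bc
  Read 'c': matches stack top 'c' => pop. Stack: b
  Read 'a': push. Stack: ba
  Read 'b': push. Stack: bab
  Read 'd': push. Stack: babd
  Read 'a': push. Stack: babda
  Read 'a': matches stack top 'a' => pop. Stack: babd
  Read 'a': push. Stack: babda
  Read 'b': push. Stack: babdab
  Read 'b': matches stack top 'b' => pop. Stack: babda
  Read 'b': push. Stack: babdab
Final stack: "babdab" (length 6)

6


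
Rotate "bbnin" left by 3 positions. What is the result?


Input: "bbnin", rotate left by 3
First 3 characters: "bbn"
Remaining characters: "in"
Concatenate remaining + first: "in" + "bbn" = "inbbn"

inbbn


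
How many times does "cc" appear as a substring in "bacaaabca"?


Searching for "cc" in "bacaaabca"
Scanning each position:
  Position 0: "ba" => no
  Position 1: "ac" => no
  Position 2: "ca" => no
  Position 3: "aa" => no
  Position 4: "aa" => no
  Position 5: "ab" => no
  Position 6: "bc" => no
  Position 7: "ca" => no
Total occurrences: 0

0


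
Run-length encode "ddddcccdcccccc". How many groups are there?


Input: ddddcccdcccccc
Scanning for consecutive runs:
  Group 1: 'd' x 4 (positions 0-3)
  Group 2: 'c' x 3 (positions 4-6)
  Group 3: 'd' x 1 (positions 7-7)
  Group 4: 'c' x 6 (positions 8-13)
Total groups: 4

4


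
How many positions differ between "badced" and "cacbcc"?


Comparing "badced" and "cacbcc" position by position:
  Position 0: 'b' vs 'c' => DIFFER
  Position 1: 'a' vs 'a' => same
  Position 2: 'd' vs 'c' => DIFFER
  Position 3: 'c' vs 'b' => DIFFER
  Position 4: 'e' vs 'c' => DIFFER
  Position 5: 'd' vs 'c' => DIFFER
Positions that differ: 5

5


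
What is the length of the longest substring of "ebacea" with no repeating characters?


Input: "ebacea"
Sliding window (track last position of each char):
  Position 0 ('e'): window [0,0] length 1 -- new best
  Position 1 ('b'): window [0,1] length 2 -- new best
  Position 2 ('a'): window [0,2] length 3 -- new best
  Position 3 ('c'): window [0,3] length 4 -- new best
  Position 4 ('e'): repeat (last at 0), move window start to 1
  Position 4 ('e'): window [1,4] length 4
  Position 5 ('a'): repeat (last at 2), move window start to 3
  Position 5 ('a'): window [3,5] length 3
Longest substring with no repeats: "ebac" with length 4

4


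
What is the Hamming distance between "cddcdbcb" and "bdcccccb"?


Comparing "cddcdbcb" and "bdcccccb" position by position:
  Position 0: 'c' vs 'b' => differ
  Position 1: 'd' vs 'd' => same
  Position 2: 'd' vs 'c' => differ
  Position 3: 'c' vs 'c' => same
  Position 4: 'd' vs 'c' => differ
  Position 5: 'b' vs 'c' => differ
  Position 6: 'c' vs 'c' => same
  Position 7: 'b' vs 'b' => same
Total differences (Hamming distance): 4

4


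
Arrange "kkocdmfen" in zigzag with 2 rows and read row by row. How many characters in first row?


Zigzag "kkocdmfen" into 2 rows:
Placing characters:
  'k' => row 0
  'k' => row 1
  'o' => row 0
  'c' => row 1
  'd' => row 0
  'm' => row 1
  'f' => row 0
  'e' => row 1
  'n' => row 0
Rows:
  Row 0: "kodfn"
  Row 1: "kcme"
First row length: 5

5


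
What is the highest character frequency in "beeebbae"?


Input: beeebbae
Character counts:
  'a': 1
  'b': 3
  'e': 4
Maximum frequency: 4

4


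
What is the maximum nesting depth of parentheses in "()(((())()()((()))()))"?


Input: "()(((())()()((()))()))"
Tracking depth:
  Position 0 '(': depth becomes 1
  Position 1 ')': depth becomes 0
  Position 2 '(': depth becomes 1
  Position 3 '(': depth becomes 2
  Position 4 '(': depth becomes 3
  Position 5 '(': depth becomes 4
  Position 6 ')': depth becomes 3
  Position 7 ')': depth becomes 2
  Position 8 '(': depth becomes 3
  Position 9 ')': depth becomes 2
  Position 10 '(': depth becomes 3
  Position 11 ')': depth becomes 2
  Position 12 '(': depth becomes 3
  Position 13 '(': depth becomes 4
  Position 14 '(': depth becomes 5
  Position 15 ')': depth becomes 4
  Position 16 ')': depth becomes 3
  Position 17 ')': depth becomes 2
  Position 18 '(': depth becomes 3
  Position 19 ')': depth becomes 2
  Position 20 ')': depth becomes 1
  Position 21 ')': depth becomes 0
Maximum depth reached: 5

5


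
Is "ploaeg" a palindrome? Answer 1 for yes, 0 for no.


Input: ploaeg
Reversed: geaolp
  Compare pos 0 ('p') with pos 5 ('g'): MISMATCH
  Compare pos 1 ('l') with pos 4 ('e'): MISMATCH
  Compare pos 2 ('o') with pos 3 ('a'): MISMATCH
Result: not a palindrome

0


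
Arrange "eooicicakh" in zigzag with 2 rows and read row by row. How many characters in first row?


Zigzag "eooicicakh" into 2 rows:
Placing characters:
  'e' => row 0
  'o' => row 1
  'o' => row 0
  'i' => row 1
  'c' => row 0
  'i' => row 1
  'c' => row 0
  'a' => row 1
  'k' => row 0
  'h' => row 1
Rows:
  Row 0: "eocck"
  Row 1: "oiiah"
First row length: 5

5


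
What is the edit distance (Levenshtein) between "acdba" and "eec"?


Computing edit distance: "acdba" -> "eec"
DP table:
           e    e    c
      0    1    2    3
  a   1    1    2    3
  c   2    2    2    2
  d   3    3    3    3
  b   4    4    4    4
  a   5    5    5    5
Edit distance = dp[5][3] = 5

5


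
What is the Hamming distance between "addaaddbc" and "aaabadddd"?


Comparing "addaaddbc" and "aaabadddd" position by position:
  Position 0: 'a' vs 'a' => same
  Position 1: 'd' vs 'a' => differ
  Position 2: 'd' vs 'a' => differ
  Position 3: 'a' vs 'b' => differ
  Position 4: 'a' vs 'a' => same
  Position 5: 'd' vs 'd' => same
  Position 6: 'd' vs 'd' => same
  Position 7: 'b' vs 'd' => differ
  Position 8: 'c' vs 'd' => differ
Total differences (Hamming distance): 5

5


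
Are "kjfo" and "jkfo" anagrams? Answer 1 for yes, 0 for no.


Strings: "kjfo", "jkfo"
Sorted first:  fjko
Sorted second: fjko
Sorted forms match => anagrams

1


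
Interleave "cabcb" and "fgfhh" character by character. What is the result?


Interleaving "cabcb" and "fgfhh":
  Position 0: 'c' from first, 'f' from second => "cf"
  Position 1: 'a' from first, 'g' from second => "ag"
  Position 2: 'b' from first, 'f' from second => "bf"
  Position 3: 'c' from first, 'h' from second => "ch"
  Position 4: 'b' from first, 'h' from second => "bh"
Result: cfagbfchbh

cfagbfchbh


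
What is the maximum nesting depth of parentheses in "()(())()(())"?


Input: "()(())()(())"
Tracking depth:
  Position 0 '(': depth becomes 1
  Position 1 ')': depth becomes 0
  Position 2 '(': depth becomes 1
  Position 3 '(': depth becomes 2
  Position 4 ')': depth becomes 1
  Position 5 ')': depth becomes 0
  Position 6 '(': depth becomes 1
  Position 7 ')': depth becomes 0
  Position 8 '(': depth becomes 1
  Position 9 '(': depth becomes 2
  Position 10 ')': depth becomes 1
  Position 11 ')': depth becomes 0
Maximum depth reached: 2

2


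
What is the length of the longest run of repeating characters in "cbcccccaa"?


Input: "cbcccccaa"
Scanning for longest run:
  Position 1 ('b'): new char, reset run to 1
  Position 2 ('c'): new char, reset run to 1
  Position 3 ('c'): continues run of 'c', length=2
  Position 4 ('c'): continues run of 'c', length=3
  Position 5 ('c'): continues run of 'c', length=4
  Position 6 ('c'): continues run of 'c', length=5
  Position 7 ('a'): new char, reset run to 1
  Position 8 ('a'): continues run of 'a', length=2
Longest run: 'c' with length 5

5


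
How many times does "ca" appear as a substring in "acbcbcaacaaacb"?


Searching for "ca" in "acbcbcaacaaacb"
Scanning each position:
  Position 0: "ac" => no
  Position 1: "cb" => no
  Position 2: "bc" => no
  Position 3: "cb" => no
  Position 4: "bc" => no
  Position 5: "ca" => MATCH
  Position 6: "aa" => no
  Position 7: "ac" => no
  Position 8: "ca" => MATCH
  Position 9: "aa" => no
  Position 10: "aa" => no
  Position 11: "ac" => no
  Position 12: "cb" => no
Total occurrences: 2

2


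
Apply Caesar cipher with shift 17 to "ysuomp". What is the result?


Caesar cipher: shift "ysuomp" by 17
  'y' (pos 24) + 17 = pos 15 = 'p'
  's' (pos 18) + 17 = pos 9 = 'j'
  'u' (pos 20) + 17 = pos 11 = 'l'
  'o' (pos 14) + 17 = pos 5 = 'f'
  'm' (pos 12) + 17 = pos 3 = 'd'
  'p' (pos 15) + 17 = pos 6 = 'g'
Result: pjlfdg

pjlfdg


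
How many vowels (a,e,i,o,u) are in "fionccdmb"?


Input: fionccdmb
Checking each character:
  'f' at position 0: consonant
  'i' at position 1: vowel (running total: 1)
  'o' at position 2: vowel (running total: 2)
  'n' at position 3: consonant
  'c' at position 4: consonant
  'c' at position 5: consonant
  'd' at position 6: consonant
  'm' at position 7: consonant
  'b' at position 8: consonant
Total vowels: 2

2


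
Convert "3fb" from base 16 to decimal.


Input: "3fb" in base 16
Positional expansion:
  Digit '3' (value 3) x 16^2 = 768
  Digit 'f' (value 15) x 16^1 = 240
  Digit 'b' (value 11) x 16^0 = 11
Sum = 1019

1019


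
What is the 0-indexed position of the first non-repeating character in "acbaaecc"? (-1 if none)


Input: acbaaecc
Character frequencies:
  'a': 3
  'b': 1
  'c': 3
  'e': 1
Scanning left to right for freq == 1:
  Position 0 ('a'): freq=3, skip
  Position 1 ('c'): freq=3, skip
  Position 2 ('b'): unique! => answer = 2

2


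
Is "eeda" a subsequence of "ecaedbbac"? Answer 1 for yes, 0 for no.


Check if "eeda" is a subsequence of "ecaedbbac"
Greedy scan:
  Position 0 ('e'): matches sub[0] = 'e'
  Position 1 ('c'): no match needed
  Position 2 ('a'): no match needed
  Position 3 ('e'): matches sub[1] = 'e'
  Position 4 ('d'): matches sub[2] = 'd'
  Position 5 ('b'): no match needed
  Position 6 ('b'): no match needed
  Position 7 ('a'): matches sub[3] = 'a'
  Position 8 ('c'): no match needed
All 4 characters matched => is a subsequence

1


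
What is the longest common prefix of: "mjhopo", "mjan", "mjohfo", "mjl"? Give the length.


Words: mjhopo, mjan, mjohfo, mjl
  Position 0: all 'm' => match
  Position 1: all 'j' => match
  Position 2: ('h', 'a', 'o', 'l') => mismatch, stop
LCP = "mj" (length 2)

2


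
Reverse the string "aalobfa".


Input: aalobfa
Reading characters right to left:
  Position 6: 'a'
  Position 5: 'f'
  Position 4: 'b'
  Position 3: 'o'
  Position 2: 'l'
  Position 1: 'a'
  Position 0: 'a'
Reversed: afbolaa

afbolaa


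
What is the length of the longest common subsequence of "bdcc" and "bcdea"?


LCS of "bdcc" and "bcdea"
DP table:
           b    c    d    e    a
      0    0    0    0    0    0
  b   0    1    1    1    1    1
  d   0    1    1    2    2    2
  c   0    1    2    2    2    2
  c   0    1    2    2    2    2
LCS length = dp[4][5] = 2

2


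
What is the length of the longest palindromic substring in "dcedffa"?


Input: "dcedffa"
Checking substrings for palindromes:
  [4:6] "ff" (len 2) => palindrome
Longest palindromic substring: "ff" with length 2

2


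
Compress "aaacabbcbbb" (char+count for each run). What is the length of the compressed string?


Input: aaacabbcbbb
Runs:
  'a' x 3 => "a3"
  'c' x 1 => "c1"
  'a' x 1 => "a1"
  'b' x 2 => "b2"
  'c' x 1 => "c1"
  'b' x 3 => "b3"
Compressed: "a3c1a1b2c1b3"
Compressed length: 12

12


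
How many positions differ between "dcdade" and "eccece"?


Comparing "dcdade" and "eccece" position by position:
  Position 0: 'd' vs 'e' => DIFFER
  Position 1: 'c' vs 'c' => same
  Position 2: 'd' vs 'c' => DIFFER
  Position 3: 'a' vs 'e' => DIFFER
  Position 4: 'd' vs 'c' => DIFFER
  Position 5: 'e' vs 'e' => same
Positions that differ: 4

4


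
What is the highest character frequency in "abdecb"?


Input: abdecb
Character counts:
  'a': 1
  'b': 2
  'c': 1
  'd': 1
  'e': 1
Maximum frequency: 2

2


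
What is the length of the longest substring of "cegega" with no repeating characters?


Input: "cegega"
Sliding window (track last position of each char):
  Position 0 ('c'): window [0,0] length 1 -- new best
  Position 1 ('e'): window [0,1] length 2 -- new best
  Position 2 ('g'): window [0,2] length 3 -- new best
  Position 3 ('e'): repeat (last at 1), move window start to 2
  Position 3 ('e'): window [2,3] length 2
  Position 4 ('g'): repeat (last at 2), move window start to 3
  Position 4 ('g'): window [3,4] length 2
  Position 5 ('a'): window [3,5] length 3
Longest substring with no repeats: "ceg" with length 3

3


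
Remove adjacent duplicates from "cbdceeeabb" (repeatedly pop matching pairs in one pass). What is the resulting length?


Input: cbdceeeabb
Stack-based adjacent duplicate removal:
  Read 'c': push. Stack: c
  Read 'b': push. Stack: cb
  Read 'd': push. Stack: cbd
  Read 'c': push. Stack: cbdc
  Read 'e': push. Stack: cbdce
  Read 'e': matches stack top 'e' => pop. Stack: cbdc
  Read 'e': push. Stack: cbdce
  Read 'a': push. Stack: cbdcea
  Read 'b': push. Stack: cbdceab
  Read 'b': matches stack top 'b' => pop. Stack: cbdcea
Final stack: "cbdcea" (length 6)

6


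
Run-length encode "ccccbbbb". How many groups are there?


Input: ccccbbbb
Scanning for consecutive runs:
  Group 1: 'c' x 4 (positions 0-3)
  Group 2: 'b' x 4 (positions 4-7)
Total groups: 2

2


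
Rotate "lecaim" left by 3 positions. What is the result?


Input: "lecaim", rotate left by 3
First 3 characters: "lec"
Remaining characters: "aim"
Concatenate remaining + first: "aim" + "lec" = "aimlec"

aimlec


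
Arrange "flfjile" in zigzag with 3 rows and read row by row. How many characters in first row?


Zigzag "flfjile" into 3 rows:
Placing characters:
  'f' => row 0
  'l' => row 1
  'f' => row 2
  'j' => row 1
  'i' => row 0
  'l' => row 1
  'e' => row 2
Rows:
  Row 0: "fi"
  Row 1: "ljl"
  Row 2: "fe"
First row length: 2

2


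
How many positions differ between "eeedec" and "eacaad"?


Comparing "eeedec" and "eacaad" position by position:
  Position 0: 'e' vs 'e' => same
  Position 1: 'e' vs 'a' => DIFFER
  Position 2: 'e' vs 'c' => DIFFER
  Position 3: 'd' vs 'a' => DIFFER
  Position 4: 'e' vs 'a' => DIFFER
  Position 5: 'c' vs 'd' => DIFFER
Positions that differ: 5

5


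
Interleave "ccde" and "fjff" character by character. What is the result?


Interleaving "ccde" and "fjff":
  Position 0: 'c' from first, 'f' from second => "cf"
  Position 1: 'c' from first, 'j' from second => "cj"
  Position 2: 'd' from first, 'f' from second => "df"
  Position 3: 'e' from first, 'f' from second => "ef"
Result: cfcjdfef

cfcjdfef


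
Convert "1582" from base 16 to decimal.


Input: "1582" in base 16
Positional expansion:
  Digit '1' (value 1) x 16^3 = 4096
  Digit '5' (value 5) x 16^2 = 1280
  Digit '8' (value 8) x 16^1 = 128
  Digit '2' (value 2) x 16^0 = 2
Sum = 5506

5506


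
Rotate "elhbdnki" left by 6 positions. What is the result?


Input: "elhbdnki", rotate left by 6
First 6 characters: "elhbdn"
Remaining characters: "ki"
Concatenate remaining + first: "ki" + "elhbdn" = "kielhbdn"

kielhbdn


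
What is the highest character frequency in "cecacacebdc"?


Input: cecacacebdc
Character counts:
  'a': 2
  'b': 1
  'c': 5
  'd': 1
  'e': 2
Maximum frequency: 5

5


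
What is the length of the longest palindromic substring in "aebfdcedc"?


Input: "aebfdcedc"
Checking substrings for palindromes:
  No multi-char palindromic substrings found
Longest palindromic substring: "a" with length 1

1


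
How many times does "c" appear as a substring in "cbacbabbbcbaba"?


Searching for "c" in "cbacbabbbcbaba"
Scanning each position:
  Position 0: "c" => MATCH
  Position 1: "b" => no
  Position 2: "a" => no
  Position 3: "c" => MATCH
  Position 4: "b" => no
  Position 5: "a" => no
  Position 6: "b" => no
  Position 7: "b" => no
  Position 8: "b" => no
  Position 9: "c" => MATCH
  Position 10: "b" => no
  Position 11: "a" => no
  Position 12: "b" => no
  Position 13: "a" => no
Total occurrences: 3

3


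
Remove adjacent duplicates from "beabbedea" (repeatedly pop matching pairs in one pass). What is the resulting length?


Input: beabbedea
Stack-based adjacent duplicate removal:
  Read 'b': push. Stack: b
  Read 'e': push. Stack: be
  Read 'a': push. Stack: bea
  Read 'b': push. Stack: beab
  Read 'b': matches stack top 'b' => pop. Stack: bea
  Read 'e': push. Stack: beae
  Read 'd': push. Stack: beaed
  Read 'e': push. Stack: beaede
  Read 'a': push. Stack: beaedea
Final stack: "beaedea" (length 7)

7


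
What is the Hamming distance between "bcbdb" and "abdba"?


Comparing "bcbdb" and "abdba" position by position:
  Position 0: 'b' vs 'a' => differ
  Position 1: 'c' vs 'b' => differ
  Position 2: 'b' vs 'd' => differ
  Position 3: 'd' vs 'b' => differ
  Position 4: 'b' vs 'a' => differ
Total differences (Hamming distance): 5

5


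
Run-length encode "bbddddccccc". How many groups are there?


Input: bbddddccccc
Scanning for consecutive runs:
  Group 1: 'b' x 2 (positions 0-1)
  Group 2: 'd' x 4 (positions 2-5)
  Group 3: 'c' x 5 (positions 6-10)
Total groups: 3

3


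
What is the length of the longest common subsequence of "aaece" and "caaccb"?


LCS of "aaece" and "caaccb"
DP table:
           c    a    a    c    c    b
      0    0    0    0    0    0    0
  a   0    0    1    1    1    1    1
  a   0    0    1    2    2    2    2
  e   0    0    1    2    2    2    2
  c   0    1    1    2    3    3    3
  e   0    1    1    2    3    3    3
LCS length = dp[5][6] = 3

3


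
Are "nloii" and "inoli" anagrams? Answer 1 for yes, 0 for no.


Strings: "nloii", "inoli"
Sorted first:  iilno
Sorted second: iilno
Sorted forms match => anagrams

1


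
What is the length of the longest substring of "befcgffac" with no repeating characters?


Input: "befcgffac"
Sliding window (track last position of each char):
  Position 0 ('b'): window [0,0] length 1 -- new best
  Position 1 ('e'): window [0,1] length 2 -- new best
  Position 2 ('f'): window [0,2] length 3 -- new best
  Position 3 ('c'): window [0,3] length 4 -- new best
  Position 4 ('g'): window [0,4] length 5 -- new best
  Position 5 ('f'): repeat (last at 2), move window start to 3
  Position 5 ('f'): window [3,5] length 3
  Position 6 ('f'): repeat (last at 5), move window start to 6
  Position 6 ('f'): window [6,6] length 1
  Position 7 ('a'): window [6,7] length 2
  Position 8 ('c'): window [6,8] length 3
Longest substring with no repeats: "befcg" with length 5

5


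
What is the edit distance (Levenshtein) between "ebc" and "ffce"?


Computing edit distance: "ebc" -> "ffce"
DP table:
           f    f    c    e
      0    1    2    3    4
  e   1    1    2    3    3
  b   2    2    2    3    4
  c   3    3    3    2    3
Edit distance = dp[3][4] = 3

3


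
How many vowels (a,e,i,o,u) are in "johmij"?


Input: johmij
Checking each character:
  'j' at position 0: consonant
  'o' at position 1: vowel (running total: 1)
  'h' at position 2: consonant
  'm' at position 3: consonant
  'i' at position 4: vowel (running total: 2)
  'j' at position 5: consonant
Total vowels: 2

2


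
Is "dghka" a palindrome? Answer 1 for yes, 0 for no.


Input: dghka
Reversed: akhgd
  Compare pos 0 ('d') with pos 4 ('a'): MISMATCH
  Compare pos 1 ('g') with pos 3 ('k'): MISMATCH
Result: not a palindrome

0


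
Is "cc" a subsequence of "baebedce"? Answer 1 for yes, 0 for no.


Check if "cc" is a subsequence of "baebedce"
Greedy scan:
  Position 0 ('b'): no match needed
  Position 1 ('a'): no match needed
  Position 2 ('e'): no match needed
  Position 3 ('b'): no match needed
  Position 4 ('e'): no match needed
  Position 5 ('d'): no match needed
  Position 6 ('c'): matches sub[0] = 'c'
  Position 7 ('e'): no match needed
Only matched 1/2 characters => not a subsequence

0


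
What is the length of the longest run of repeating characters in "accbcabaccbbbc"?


Input: "accbcabaccbbbc"
Scanning for longest run:
  Position 1 ('c'): new char, reset run to 1
  Position 2 ('c'): continues run of 'c', length=2
  Position 3 ('b'): new char, reset run to 1
  Position 4 ('c'): new char, reset run to 1
  Position 5 ('a'): new char, reset run to 1
  Position 6 ('b'): new char, reset run to 1
  Position 7 ('a'): new char, reset run to 1
  Position 8 ('c'): new char, reset run to 1
  Position 9 ('c'): continues run of 'c', length=2
  Position 10 ('b'): new char, reset run to 1
  Position 11 ('b'): continues run of 'b', length=2
  Position 12 ('b'): continues run of 'b', length=3
  Position 13 ('c'): new char, reset run to 1
Longest run: 'b' with length 3

3


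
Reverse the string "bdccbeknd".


Input: bdccbeknd
Reading characters right to left:
  Position 8: 'd'
  Position 7: 'n'
  Position 6: 'k'
  Position 5: 'e'
  Position 4: 'b'
  Position 3: 'c'
  Position 2: 'c'
  Position 1: 'd'
  Position 0: 'b'
Reversed: dnkebccdb

dnkebccdb


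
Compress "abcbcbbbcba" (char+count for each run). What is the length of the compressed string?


Input: abcbcbbbcba
Runs:
  'a' x 1 => "a1"
  'b' x 1 => "b1"
  'c' x 1 => "c1"
  'b' x 1 => "b1"
  'c' x 1 => "c1"
  'b' x 3 => "b3"
  'c' x 1 => "c1"
  'b' x 1 => "b1"
  'a' x 1 => "a1"
Compressed: "a1b1c1b1c1b3c1b1a1"
Compressed length: 18

18


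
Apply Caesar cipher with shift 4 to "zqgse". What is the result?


Caesar cipher: shift "zqgse" by 4
  'z' (pos 25) + 4 = pos 3 = 'd'
  'q' (pos 16) + 4 = pos 20 = 'u'
  'g' (pos 6) + 4 = pos 10 = 'k'
  's' (pos 18) + 4 = pos 22 = 'w'
  'e' (pos 4) + 4 = pos 8 = 'i'
Result: dukwi

dukwi


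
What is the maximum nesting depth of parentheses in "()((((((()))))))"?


Input: "()((((((()))))))"
Tracking depth:
  Position 0 '(': depth becomes 1
  Position 1 ')': depth becomes 0
  Position 2 '(': depth becomes 1
  Position 3 '(': depth becomes 2
  Position 4 '(': depth becomes 3
  Position 5 '(': depth becomes 4
  Position 6 '(': depth becomes 5
  Position 7 '(': depth becomes 6
  Position 8 '(': depth becomes 7
  Position 9 ')': depth becomes 6
  Position 10 ')': depth becomes 5
  Position 11 ')': depth becomes 4
  Position 12 ')': depth becomes 3
  Position 13 ')': depth becomes 2
  Position 14 ')': depth becomes 1
  Position 15 ')': depth becomes 0
Maximum depth reached: 7

7


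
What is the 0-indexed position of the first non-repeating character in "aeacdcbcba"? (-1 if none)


Input: aeacdcbcba
Character frequencies:
  'a': 3
  'b': 2
  'c': 3
  'd': 1
  'e': 1
Scanning left to right for freq == 1:
  Position 0 ('a'): freq=3, skip
  Position 1 ('e'): unique! => answer = 1

1


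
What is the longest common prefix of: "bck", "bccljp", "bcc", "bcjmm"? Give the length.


Words: bck, bccljp, bcc, bcjmm
  Position 0: all 'b' => match
  Position 1: all 'c' => match
  Position 2: ('k', 'c', 'c', 'j') => mismatch, stop
LCP = "bc" (length 2)

2


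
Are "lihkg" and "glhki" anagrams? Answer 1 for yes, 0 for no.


Strings: "lihkg", "glhki"
Sorted first:  ghikl
Sorted second: ghikl
Sorted forms match => anagrams

1


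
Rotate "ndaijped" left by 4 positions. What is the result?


Input: "ndaijped", rotate left by 4
First 4 characters: "ndai"
Remaining characters: "jped"
Concatenate remaining + first: "jped" + "ndai" = "jpedndai"

jpedndai


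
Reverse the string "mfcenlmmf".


Input: mfcenlmmf
Reading characters right to left:
  Position 8: 'f'
  Position 7: 'm'
  Position 6: 'm'
  Position 5: 'l'
  Position 4: 'n'
  Position 3: 'e'
  Position 2: 'c'
  Position 1: 'f'
  Position 0: 'm'
Reversed: fmmlnecfm

fmmlnecfm


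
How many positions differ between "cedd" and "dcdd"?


Comparing "cedd" and "dcdd" position by position:
  Position 0: 'c' vs 'd' => DIFFER
  Position 1: 'e' vs 'c' => DIFFER
  Position 2: 'd' vs 'd' => same
  Position 3: 'd' vs 'd' => same
Positions that differ: 2

2


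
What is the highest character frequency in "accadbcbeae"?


Input: accadbcbeae
Character counts:
  'a': 3
  'b': 2
  'c': 3
  'd': 1
  'e': 2
Maximum frequency: 3

3


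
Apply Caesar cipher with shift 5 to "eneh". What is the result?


Caesar cipher: shift "eneh" by 5
  'e' (pos 4) + 5 = pos 9 = 'j'
  'n' (pos 13) + 5 = pos 18 = 's'
  'e' (pos 4) + 5 = pos 9 = 'j'
  'h' (pos 7) + 5 = pos 12 = 'm'
Result: jsjm

jsjm


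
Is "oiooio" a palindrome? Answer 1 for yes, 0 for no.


Input: oiooio
Reversed: oiooio
  Compare pos 0 ('o') with pos 5 ('o'): match
  Compare pos 1 ('i') with pos 4 ('i'): match
  Compare pos 2 ('o') with pos 3 ('o'): match
Result: palindrome

1


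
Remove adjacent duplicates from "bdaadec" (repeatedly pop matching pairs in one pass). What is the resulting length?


Input: bdaadec
Stack-based adjacent duplicate removal:
  Read 'b': push. Stack: b
  Read 'd': push. Stack: bd
  Read 'a': push. Stack: bda
  Read 'a': matches stack top 'a' => pop. Stack: bd
  Read 'd': matches stack top 'd' => pop. Stack: b
  Read 'e': push. Stack: be
  Read 'c': push. Stack: bec
Final stack: "bec" (length 3)

3


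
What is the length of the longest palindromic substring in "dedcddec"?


Input: "dedcddec"
Checking substrings for palindromes:
  [0:3] "ded" (len 3) => palindrome
  [2:5] "dcd" (len 3) => palindrome
  [4:6] "dd" (len 2) => palindrome
Longest palindromic substring: "ded" with length 3

3


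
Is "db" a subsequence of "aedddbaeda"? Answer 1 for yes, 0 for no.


Check if "db" is a subsequence of "aedddbaeda"
Greedy scan:
  Position 0 ('a'): no match needed
  Position 1 ('e'): no match needed
  Position 2 ('d'): matches sub[0] = 'd'
  Position 3 ('d'): no match needed
  Position 4 ('d'): no match needed
  Position 5 ('b'): matches sub[1] = 'b'
  Position 6 ('a'): no match needed
  Position 7 ('e'): no match needed
  Position 8 ('d'): no match needed
  Position 9 ('a'): no match needed
All 2 characters matched => is a subsequence

1


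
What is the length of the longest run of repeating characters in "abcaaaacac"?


Input: "abcaaaacac"
Scanning for longest run:
  Position 1 ('b'): new char, reset run to 1
  Position 2 ('c'): new char, reset run to 1
  Position 3 ('a'): new char, reset run to 1
  Position 4 ('a'): continues run of 'a', length=2
  Position 5 ('a'): continues run of 'a', length=3
  Position 6 ('a'): continues run of 'a', length=4
  Position 7 ('c'): new char, reset run to 1
  Position 8 ('a'): new char, reset run to 1
  Position 9 ('c'): new char, reset run to 1
Longest run: 'a' with length 4

4


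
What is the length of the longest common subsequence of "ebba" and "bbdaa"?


LCS of "ebba" and "bbdaa"
DP table:
           b    b    d    a    a
      0    0    0    0    0    0
  e   0    0    0    0    0    0
  b   0    1    1    1    1    1
  b   0    1    2    2    2    2
  a   0    1    2    2    3    3
LCS length = dp[4][5] = 3

3


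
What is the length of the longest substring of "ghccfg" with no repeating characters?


Input: "ghccfg"
Sliding window (track last position of each char):
  Position 0 ('g'): window [0,0] length 1 -- new best
  Position 1 ('h'): window [0,1] length 2 -- new best
  Position 2 ('c'): window [0,2] length 3 -- new best
  Position 3 ('c'): repeat (last at 2), move window start to 3
  Position 3 ('c'): window [3,3] length 1
  Position 4 ('f'): window [3,4] length 2
  Position 5 ('g'): window [3,5] length 3
Longest substring with no repeats: "ghc" with length 3

3


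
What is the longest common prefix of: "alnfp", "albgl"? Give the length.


Words: alnfp, albgl
  Position 0: all 'a' => match
  Position 1: all 'l' => match
  Position 2: ('n', 'b') => mismatch, stop
LCP = "al" (length 2)

2


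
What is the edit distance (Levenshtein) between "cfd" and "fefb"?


Computing edit distance: "cfd" -> "fefb"
DP table:
           f    e    f    b
      0    1    2    3    4
  c   1    1    2    3    4
  f   2    1    2    2    3
  d   3    2    2    3    3
Edit distance = dp[3][4] = 3

3


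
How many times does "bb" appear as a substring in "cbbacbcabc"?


Searching for "bb" in "cbbacbcabc"
Scanning each position:
  Position 0: "cb" => no
  Position 1: "bb" => MATCH
  Position 2: "ba" => no
  Position 3: "ac" => no
  Position 4: "cb" => no
  Position 5: "bc" => no
  Position 6: "ca" => no
  Position 7: "ab" => no
  Position 8: "bc" => no
Total occurrences: 1

1


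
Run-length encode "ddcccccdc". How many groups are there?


Input: ddcccccdc
Scanning for consecutive runs:
  Group 1: 'd' x 2 (positions 0-1)
  Group 2: 'c' x 5 (positions 2-6)
  Group 3: 'd' x 1 (positions 7-7)
  Group 4: 'c' x 1 (positions 8-8)
Total groups: 4

4


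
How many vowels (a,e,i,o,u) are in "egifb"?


Input: egifb
Checking each character:
  'e' at position 0: vowel (running total: 1)
  'g' at position 1: consonant
  'i' at position 2: vowel (running total: 2)
  'f' at position 3: consonant
  'b' at position 4: consonant
Total vowels: 2

2


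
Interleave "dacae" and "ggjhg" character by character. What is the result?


Interleaving "dacae" and "ggjhg":
  Position 0: 'd' from first, 'g' from second => "dg"
  Position 1: 'a' from first, 'g' from second => "ag"
  Position 2: 'c' from first, 'j' from second => "cj"
  Position 3: 'a' from first, 'h' from second => "ah"
  Position 4: 'e' from first, 'g' from second => "eg"
Result: dgagcjaheg

dgagcjaheg


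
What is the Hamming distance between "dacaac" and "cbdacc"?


Comparing "dacaac" and "cbdacc" position by position:
  Position 0: 'd' vs 'c' => differ
  Position 1: 'a' vs 'b' => differ
  Position 2: 'c' vs 'd' => differ
  Position 3: 'a' vs 'a' => same
  Position 4: 'a' vs 'c' => differ
  Position 5: 'c' vs 'c' => same
Total differences (Hamming distance): 4

4


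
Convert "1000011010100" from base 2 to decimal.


Input: "1000011010100" in base 2
Positional expansion:
  Digit '1' (value 1) x 2^12 = 4096
  Digit '0' (value 0) x 2^11 = 0
  Digit '0' (value 0) x 2^10 = 0
  Digit '0' (value 0) x 2^9 = 0
  Digit '0' (value 0) x 2^8 = 0
  Digit '1' (value 1) x 2^7 = 128
  Digit '1' (value 1) x 2^6 = 64
  Digit '0' (value 0) x 2^5 = 0
  Digit '1' (value 1) x 2^4 = 16
  Digit '0' (value 0) x 2^3 = 0
  Digit '1' (value 1) x 2^2 = 4
  Digit '0' (value 0) x 2^1 = 0
  Digit '0' (value 0) x 2^0 = 0
Sum = 4308

4308


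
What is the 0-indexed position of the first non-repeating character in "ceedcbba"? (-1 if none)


Input: ceedcbba
Character frequencies:
  'a': 1
  'b': 2
  'c': 2
  'd': 1
  'e': 2
Scanning left to right for freq == 1:
  Position 0 ('c'): freq=2, skip
  Position 1 ('e'): freq=2, skip
  Position 2 ('e'): freq=2, skip
  Position 3 ('d'): unique! => answer = 3

3


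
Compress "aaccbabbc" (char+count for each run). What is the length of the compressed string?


Input: aaccbabbc
Runs:
  'a' x 2 => "a2"
  'c' x 2 => "c2"
  'b' x 1 => "b1"
  'a' x 1 => "a1"
  'b' x 2 => "b2"
  'c' x 1 => "c1"
Compressed: "a2c2b1a1b2c1"
Compressed length: 12

12


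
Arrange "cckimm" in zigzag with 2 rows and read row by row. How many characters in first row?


Zigzag "cckimm" into 2 rows:
Placing characters:
  'c' => row 0
  'c' => row 1
  'k' => row 0
  'i' => row 1
  'm' => row 0
  'm' => row 1
Rows:
  Row 0: "ckm"
  Row 1: "cim"
First row length: 3

3
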